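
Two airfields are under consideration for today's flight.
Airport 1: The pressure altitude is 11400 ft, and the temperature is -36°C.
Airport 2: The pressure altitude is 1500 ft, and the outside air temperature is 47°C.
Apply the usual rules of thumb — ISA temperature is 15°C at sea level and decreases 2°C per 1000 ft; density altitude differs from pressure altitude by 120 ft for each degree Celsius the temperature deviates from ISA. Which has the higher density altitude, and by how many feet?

Airport 1 by 2316 ft

Airport 1: ISA temp = -7.8°C, deviation -28.2°C, DA = 11400 + 120 × (-28.2) = 8016 ft.
Airport 2: ISA temp = 12°C, deviation +35°C, DA = 1500 + 120 × 35 = 5700 ft.
Airport 1 is higher by 8016 − 5700 = 2316 ft.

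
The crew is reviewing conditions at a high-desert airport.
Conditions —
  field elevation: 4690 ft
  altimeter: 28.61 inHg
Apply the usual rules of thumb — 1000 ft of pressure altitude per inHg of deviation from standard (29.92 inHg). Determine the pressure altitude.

Pressure correction = (29.92 − 28.61) × 1000 = +1310 ft.
Pressure altitude = 4690 + (+1310) = 6000 ft.

6000 ft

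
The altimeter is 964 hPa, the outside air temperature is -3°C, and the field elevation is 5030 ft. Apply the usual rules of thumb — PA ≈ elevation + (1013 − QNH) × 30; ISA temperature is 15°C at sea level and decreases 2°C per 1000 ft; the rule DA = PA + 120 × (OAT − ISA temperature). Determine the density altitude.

5900 ft

Pressure altitude = 5030 + (1013 − 964) × 30 = 5030 + (+1470) = 6500 ft.
ISA temperature at 6500 ft = 15 − 2 × (6500/1000) = 2°C.
ISA deviation = -3 − 2 = -5°C.
Density altitude = 6500 + 120 × (-5) = 5900 ft.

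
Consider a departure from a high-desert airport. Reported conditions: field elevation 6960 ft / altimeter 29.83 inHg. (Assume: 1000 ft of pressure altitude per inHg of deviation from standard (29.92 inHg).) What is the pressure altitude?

7050 ft

Pressure correction = (29.92 − 29.83) × 1000 = +90 ft.
Pressure altitude = 6960 + (+90) = 7050 ft.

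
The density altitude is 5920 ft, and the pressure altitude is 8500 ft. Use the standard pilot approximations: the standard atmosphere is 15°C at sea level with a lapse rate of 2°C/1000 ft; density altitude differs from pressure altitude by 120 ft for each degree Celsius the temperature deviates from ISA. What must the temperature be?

-23.5°C

Density altitude − pressure altitude = 5920 − 8500 = -2580 ft.
At 120 ft/°C that is an ISA deviation of -2580/120 = -21.5°C.
ISA temperature at 8500 ft = 15 − 2 × (8500/1000) = -2°C.
OAT = ISA + deviation = -2 + (-21.5) = -23.5°C.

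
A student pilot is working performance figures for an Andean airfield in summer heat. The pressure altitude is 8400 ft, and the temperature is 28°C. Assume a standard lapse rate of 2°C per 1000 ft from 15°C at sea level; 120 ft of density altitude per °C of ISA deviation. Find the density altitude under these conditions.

11976 ft

ISA temperature at 8400 ft = 15 − 2 × (8400/1000) = -1.8°C.
ISA deviation = 28 − (-1.8) = +29.8°C.
Density altitude = 8400 + 120 × (29.8) = 8400 + (+3576) = 11976 ft.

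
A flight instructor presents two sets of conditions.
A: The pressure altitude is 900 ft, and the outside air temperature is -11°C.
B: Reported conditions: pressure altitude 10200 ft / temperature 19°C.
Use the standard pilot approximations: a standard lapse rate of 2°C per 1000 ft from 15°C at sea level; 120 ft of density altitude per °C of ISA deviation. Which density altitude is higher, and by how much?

B by 15132 ft

A: ISA temp = 13.2°C, deviation -24.2°C, DA = 900 + 120 × (-24.2) = -2004 ft.
B: ISA temp = -5.4°C, deviation +24.4°C, DA = 10200 + 120 × 24.4 = 13128 ft.
B is higher by 13128 − (-2004) = 15132 ft.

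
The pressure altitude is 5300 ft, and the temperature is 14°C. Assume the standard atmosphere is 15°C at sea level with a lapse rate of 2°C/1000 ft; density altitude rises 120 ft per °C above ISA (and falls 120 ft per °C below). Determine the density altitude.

6452 ft

ISA temperature at 5300 ft = 15 − 2 × (5300/1000) = 4.4°C.
ISA deviation = 14 − 4.4 = +9.6°C.
Density altitude = 5300 + 120 × (9.6) = 5300 + (+1152) = 6452 ft.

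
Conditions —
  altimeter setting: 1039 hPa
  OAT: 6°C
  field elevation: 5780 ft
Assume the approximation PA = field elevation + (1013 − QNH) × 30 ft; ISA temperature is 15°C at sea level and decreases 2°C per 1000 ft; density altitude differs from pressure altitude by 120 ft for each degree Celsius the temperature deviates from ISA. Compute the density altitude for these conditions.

Pressure altitude = 5780 + (1013 − 1039) × 30 = 5780 + (-780) = 5000 ft.
ISA temperature at 5000 ft = 15 − 2 × (5000/1000) = 5°C.
ISA deviation = 6 − 5 = +1°C.
Density altitude = 5000 + 120 × (1) = 5120 ft.

5120 ft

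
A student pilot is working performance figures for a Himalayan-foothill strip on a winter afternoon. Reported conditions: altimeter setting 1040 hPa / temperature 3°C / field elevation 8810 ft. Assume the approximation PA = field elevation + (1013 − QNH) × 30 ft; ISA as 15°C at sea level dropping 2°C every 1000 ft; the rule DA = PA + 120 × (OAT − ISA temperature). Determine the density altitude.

Pressure altitude = 8810 + (1013 − 1040) × 30 = 8810 + (-810) = 8000 ft.
ISA temperature at 8000 ft = 15 − 2 × (8000/1000) = -1°C.
ISA deviation = 3 − (-1) = +4°C.
Density altitude = 8000 + 120 × (4) = 8480 ft.

8480 ft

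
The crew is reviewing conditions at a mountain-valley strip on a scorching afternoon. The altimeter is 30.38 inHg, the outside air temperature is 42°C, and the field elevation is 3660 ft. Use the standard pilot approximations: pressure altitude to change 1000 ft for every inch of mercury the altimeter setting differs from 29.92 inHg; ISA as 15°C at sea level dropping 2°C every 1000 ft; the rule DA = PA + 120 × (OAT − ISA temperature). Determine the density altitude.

Pressure altitude = 3660 + (29.92 − 30.38) × 1000 = 3660 + (-460) = 3200 ft.
ISA temperature at 3200 ft = 15 − 2 × (3200/1000) = 8.6°C.
ISA deviation = 42 − 8.6 = +33.4°C.
Density altitude = 3200 + 120 × (33.4) = 7208 ft.

7208 ft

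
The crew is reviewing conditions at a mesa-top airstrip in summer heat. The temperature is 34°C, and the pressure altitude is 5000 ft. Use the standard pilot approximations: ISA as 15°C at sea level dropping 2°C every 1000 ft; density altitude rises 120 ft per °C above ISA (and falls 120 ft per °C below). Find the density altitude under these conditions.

ISA temperature at 5000 ft = 15 − 2 × (5000/1000) = 5°C.
ISA deviation = 34 − 5 = +29°C.
Density altitude = 5000 + 120 × (29) = 5000 + (+3480) = 8480 ft.

8480 ft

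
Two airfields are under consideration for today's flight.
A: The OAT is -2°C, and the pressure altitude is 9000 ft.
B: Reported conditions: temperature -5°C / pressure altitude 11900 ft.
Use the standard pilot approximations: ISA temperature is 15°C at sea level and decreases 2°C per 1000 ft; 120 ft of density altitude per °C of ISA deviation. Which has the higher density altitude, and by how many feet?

B by 3236 ft

A: ISA temp = -3°C, deviation +1°C, DA = 9000 + 120 × 1 = 9120 ft.
B: ISA temp = -8.8°C, deviation +3.8°C, DA = 11900 + 120 × 3.8 = 12356 ft.
B is higher by 12356 − 9120 = 3236 ft.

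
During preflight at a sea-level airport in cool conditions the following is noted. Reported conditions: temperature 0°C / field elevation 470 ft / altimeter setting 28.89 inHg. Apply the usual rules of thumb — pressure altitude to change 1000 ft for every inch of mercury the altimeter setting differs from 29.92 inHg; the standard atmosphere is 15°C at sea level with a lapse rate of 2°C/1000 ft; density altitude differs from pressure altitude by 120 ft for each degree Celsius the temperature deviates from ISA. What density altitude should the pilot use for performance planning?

60 ft

Pressure altitude = 470 + (29.92 − 28.89) × 1000 = 470 + (+1030) = 1500 ft.
ISA temperature at 1500 ft = 15 − 2 × (1500/1000) = 12°C.
ISA deviation = 0 − 12 = -12°C.
Density altitude = 1500 + 120 × (-12) = 60 ft.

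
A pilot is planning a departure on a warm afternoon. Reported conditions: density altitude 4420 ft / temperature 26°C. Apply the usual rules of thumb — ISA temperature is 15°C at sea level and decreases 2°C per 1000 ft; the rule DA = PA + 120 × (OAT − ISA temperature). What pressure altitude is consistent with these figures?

2500 ft

DA = PA + 120 × (OAT − (15 − 2·PA/1000)) = PA + 120·OAT − 1800 + 0.24·PA = 1.24·PA + 120·OAT − 1800.
So 1.24·PA = 4420 − 120 × 26 + 1800 = 3100.
PA = 3100 / 1.24 = 2500 ft.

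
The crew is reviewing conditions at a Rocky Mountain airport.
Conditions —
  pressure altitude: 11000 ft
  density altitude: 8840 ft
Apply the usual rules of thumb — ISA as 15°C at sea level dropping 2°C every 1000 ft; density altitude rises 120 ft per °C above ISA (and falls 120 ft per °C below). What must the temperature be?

Density altitude − pressure altitude = 8840 − 11000 = -2160 ft.
At 120 ft/°C that is an ISA deviation of -2160/120 = -18°C.
ISA temperature at 11000 ft = 15 − 2 × (11000/1000) = -7°C.
OAT = ISA + deviation = -7 + (-18) = -25°C.

-25°C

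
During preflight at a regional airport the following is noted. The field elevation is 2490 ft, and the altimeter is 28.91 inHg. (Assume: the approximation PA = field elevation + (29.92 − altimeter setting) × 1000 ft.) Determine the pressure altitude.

Pressure correction = (29.92 − 28.91) × 1000 = +1010 ft.
Pressure altitude = 2490 + (+1010) = 3500 ft.

3500 ft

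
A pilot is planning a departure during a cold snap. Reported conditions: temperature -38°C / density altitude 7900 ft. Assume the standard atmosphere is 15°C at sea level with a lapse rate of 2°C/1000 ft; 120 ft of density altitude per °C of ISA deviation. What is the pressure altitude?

DA = PA + 120 × (OAT − (15 − 2·PA/1000)) = PA + 120·OAT − 1800 + 0.24·PA = 1.24·PA + 120·OAT − 1800.
So 1.24·PA = 7900 − 120 × (-38) + 1800 = 14260.
PA = 14260 / 1.24 = 11500 ft.

11500 ft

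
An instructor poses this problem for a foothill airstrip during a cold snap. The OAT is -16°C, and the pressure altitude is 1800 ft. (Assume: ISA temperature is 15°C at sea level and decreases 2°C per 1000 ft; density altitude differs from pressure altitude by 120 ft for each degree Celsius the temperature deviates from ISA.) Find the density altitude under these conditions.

ISA temperature at 1800 ft = 15 − 2 × (1800/1000) = 11.4°C.
ISA deviation = -16 − 11.4 = -27.4°C.
Density altitude = 1800 + 120 × (-27.4) = 1800 + (-3288) = -1488 ft.

-1488 ft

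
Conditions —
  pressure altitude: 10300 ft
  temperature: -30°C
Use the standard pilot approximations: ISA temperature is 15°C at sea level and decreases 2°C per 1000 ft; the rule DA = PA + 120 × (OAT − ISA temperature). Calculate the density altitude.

7372 ft

ISA temperature at 10300 ft = 15 − 2 × (10300/1000) = -5.6°C.
ISA deviation = -30 − (-5.6) = -24.4°C.
Density altitude = 10300 + 120 × (-24.4) = 10300 + (-2928) = 7372 ft.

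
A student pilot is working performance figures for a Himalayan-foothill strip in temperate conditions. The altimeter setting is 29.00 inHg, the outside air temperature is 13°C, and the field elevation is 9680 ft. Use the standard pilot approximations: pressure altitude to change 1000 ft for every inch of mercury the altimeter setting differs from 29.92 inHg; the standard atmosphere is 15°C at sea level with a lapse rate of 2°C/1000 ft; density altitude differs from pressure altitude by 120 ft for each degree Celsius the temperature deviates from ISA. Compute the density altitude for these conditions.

Pressure altitude = 9680 + (29.92 − 29.00) × 1000 = 9680 + (+920) = 10600 ft.
ISA temperature at 10600 ft = 15 − 2 × (10600/1000) = -6.2°C.
ISA deviation = 13 − (-6.2) = +19.2°C.
Density altitude = 10600 + 120 × (19.2) = 12904 ft.

12904 ft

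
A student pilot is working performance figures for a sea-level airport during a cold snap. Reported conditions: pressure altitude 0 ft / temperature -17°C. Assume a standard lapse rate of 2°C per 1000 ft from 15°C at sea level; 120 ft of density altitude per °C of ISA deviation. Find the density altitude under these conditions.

-3840 ft

ISA temperature at 0 ft = 15 − 2 × (0/1000) = 15°C.
ISA deviation = -17 − 15 = -32°C.
Density altitude = 0 + 120 × (-32) = 0 + (-3840) = -3840 ft.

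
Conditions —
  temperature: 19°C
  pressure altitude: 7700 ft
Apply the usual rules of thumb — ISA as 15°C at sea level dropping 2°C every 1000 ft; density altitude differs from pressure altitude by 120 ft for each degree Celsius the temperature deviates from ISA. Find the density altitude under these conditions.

10028 ft

ISA temperature at 7700 ft = 15 − 2 × (7700/1000) = -0.4°C.
ISA deviation = 19 − (-0.4) = +19.4°C.
Density altitude = 7700 + 120 × (19.4) = 7700 + (+2328) = 10028 ft.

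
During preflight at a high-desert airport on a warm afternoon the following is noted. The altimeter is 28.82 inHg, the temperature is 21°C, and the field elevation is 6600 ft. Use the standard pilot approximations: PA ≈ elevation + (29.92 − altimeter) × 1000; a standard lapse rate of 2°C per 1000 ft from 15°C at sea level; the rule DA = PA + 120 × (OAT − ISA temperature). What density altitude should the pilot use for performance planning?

Pressure altitude = 6600 + (29.92 − 28.82) × 1000 = 6600 + (+1100) = 7700 ft.
ISA temperature at 7700 ft = 15 − 2 × (7700/1000) = -0.4°C.
ISA deviation = 21 − (-0.4) = +21.4°C.
Density altitude = 7700 + 120 × (21.4) = 10268 ft.

10268 ft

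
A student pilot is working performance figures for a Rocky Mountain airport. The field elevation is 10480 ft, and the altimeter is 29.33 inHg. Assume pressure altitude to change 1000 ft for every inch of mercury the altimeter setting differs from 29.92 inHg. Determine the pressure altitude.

11070 ft

Pressure correction = (29.92 − 29.33) × 1000 = +590 ft.
Pressure altitude = 10480 + (+590) = 11070 ft.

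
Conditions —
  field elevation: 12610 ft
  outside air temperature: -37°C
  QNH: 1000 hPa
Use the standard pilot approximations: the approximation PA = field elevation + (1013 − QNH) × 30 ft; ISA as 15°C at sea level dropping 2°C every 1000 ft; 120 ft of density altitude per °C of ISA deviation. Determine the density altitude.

9880 ft

Pressure altitude = 12610 + (1013 − 1000) × 30 = 12610 + (+390) = 13000 ft.
ISA temperature at 13000 ft = 15 − 2 × (13000/1000) = -11°C.
ISA deviation = -37 − (-11) = -26°C.
Density altitude = 13000 + 120 × (-26) = 9880 ft.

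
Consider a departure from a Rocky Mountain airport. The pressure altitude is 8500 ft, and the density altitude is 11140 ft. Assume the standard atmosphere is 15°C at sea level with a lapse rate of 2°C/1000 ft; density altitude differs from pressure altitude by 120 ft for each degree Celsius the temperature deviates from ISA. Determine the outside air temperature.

Density altitude − pressure altitude = 11140 − 8500 = +2640 ft.
At 120 ft/°C that is an ISA deviation of 2640/120 = +22°C.
ISA temperature at 8500 ft = 15 − 2 × (8500/1000) = -2°C.
OAT = ISA + deviation = -2 + (+22) = 20°C.

20°C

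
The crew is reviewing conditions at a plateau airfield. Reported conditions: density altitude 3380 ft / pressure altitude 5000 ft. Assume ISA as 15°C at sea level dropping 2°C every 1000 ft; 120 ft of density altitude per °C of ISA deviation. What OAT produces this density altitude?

-8.5°C

Density altitude − pressure altitude = 3380 − 5000 = -1620 ft.
At 120 ft/°C that is an ISA deviation of -1620/120 = -13.5°C.
ISA temperature at 5000 ft = 15 − 2 × (5000/1000) = 5°C.
OAT = ISA + deviation = 5 + (-13.5) = -8.5°C.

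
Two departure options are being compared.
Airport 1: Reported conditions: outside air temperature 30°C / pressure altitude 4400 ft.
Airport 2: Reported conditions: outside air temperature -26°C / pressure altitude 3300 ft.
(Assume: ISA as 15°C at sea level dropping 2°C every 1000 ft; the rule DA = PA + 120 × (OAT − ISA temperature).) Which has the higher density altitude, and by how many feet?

Airport 1: ISA temp = 6.2°C, deviation +23.8°C, DA = 4400 + 120 × 23.8 = 7256 ft.
Airport 2: ISA temp = 8.4°C, deviation -34.4°C, DA = 3300 + 120 × (-34.4) = -828 ft.
Airport 1 is higher by 7256 − (-828) = 8084 ft.

Airport 1 by 8084 ft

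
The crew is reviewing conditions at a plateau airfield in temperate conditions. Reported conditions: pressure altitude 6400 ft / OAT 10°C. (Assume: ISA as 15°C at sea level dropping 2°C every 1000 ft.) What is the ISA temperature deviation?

ISA+7.8°C

ISA temperature at 6400 ft = 15 − 2 × (6400/1000) = 2.2°C.
Deviation = OAT − ISA = 10 − 2.2 = +7.8°C.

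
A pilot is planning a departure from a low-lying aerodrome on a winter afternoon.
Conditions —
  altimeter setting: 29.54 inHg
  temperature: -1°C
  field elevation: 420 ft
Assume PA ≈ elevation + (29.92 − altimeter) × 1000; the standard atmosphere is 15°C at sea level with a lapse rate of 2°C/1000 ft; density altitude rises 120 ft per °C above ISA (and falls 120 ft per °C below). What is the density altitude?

-928 ft

Pressure altitude = 420 + (29.92 − 29.54) × 1000 = 420 + (+380) = 800 ft.
ISA temperature at 800 ft = 15 − 2 × (800/1000) = 13.4°C.
ISA deviation = -1 − 13.4 = -14.4°C.
Density altitude = 800 + 120 × (-14.4) = -928 ft.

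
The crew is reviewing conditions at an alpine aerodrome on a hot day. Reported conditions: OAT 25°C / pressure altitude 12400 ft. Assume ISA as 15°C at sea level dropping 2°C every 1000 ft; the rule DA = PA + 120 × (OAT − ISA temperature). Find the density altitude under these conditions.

ISA temperature at 12400 ft = 15 − 2 × (12400/1000) = -9.8°C.
ISA deviation = 25 − (-9.8) = +34.8°C.
Density altitude = 12400 + 120 × (34.8) = 12400 + (+4176) = 16576 ft.

16576 ft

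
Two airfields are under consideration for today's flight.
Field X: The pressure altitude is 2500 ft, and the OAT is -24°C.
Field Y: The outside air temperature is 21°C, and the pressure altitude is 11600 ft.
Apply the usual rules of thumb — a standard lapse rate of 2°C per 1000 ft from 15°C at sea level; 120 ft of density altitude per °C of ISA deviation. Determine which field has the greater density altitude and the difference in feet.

Field X: ISA temp = 10°C, deviation -34°C, DA = 2500 + 120 × (-34) = -1580 ft.
Field Y: ISA temp = -8.2°C, deviation +29.2°C, DA = 11600 + 120 × 29.2 = 15104 ft.
Field Y is higher by 15104 − (-1580) = 16684 ft.

Field Y by 16684 ft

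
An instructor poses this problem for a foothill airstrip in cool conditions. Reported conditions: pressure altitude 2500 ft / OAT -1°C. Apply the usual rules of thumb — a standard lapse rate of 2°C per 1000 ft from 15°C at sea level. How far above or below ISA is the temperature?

ISA-11°C

ISA temperature at 2500 ft = 15 − 2 × (2500/1000) = 10°C.
Deviation = OAT − ISA = -1 − 10 = -11°C.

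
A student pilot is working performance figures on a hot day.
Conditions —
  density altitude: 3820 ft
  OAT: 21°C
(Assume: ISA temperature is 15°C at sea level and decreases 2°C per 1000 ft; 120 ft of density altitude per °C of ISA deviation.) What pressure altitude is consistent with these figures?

DA = PA + 120 × (OAT − (15 − 2·PA/1000)) = PA + 120·OAT − 1800 + 0.24·PA = 1.24·PA + 120·OAT − 1800.
So 1.24·PA = 3820 − 120 × 21 + 1800 = 3100.
PA = 3100 / 1.24 = 2500 ft.

2500 ft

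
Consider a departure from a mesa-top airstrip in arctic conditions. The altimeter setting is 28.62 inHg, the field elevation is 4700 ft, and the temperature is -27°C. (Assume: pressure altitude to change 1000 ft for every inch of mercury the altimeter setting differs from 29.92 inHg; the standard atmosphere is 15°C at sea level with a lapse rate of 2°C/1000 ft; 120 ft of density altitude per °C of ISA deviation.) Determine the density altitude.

2400 ft

Pressure altitude = 4700 + (29.92 − 28.62) × 1000 = 4700 + (+1300) = 6000 ft.
ISA temperature at 6000 ft = 15 − 2 × (6000/1000) = 3°C.
ISA deviation = -27 − 3 = -30°C.
Density altitude = 6000 + 120 × (-30) = 2400 ft.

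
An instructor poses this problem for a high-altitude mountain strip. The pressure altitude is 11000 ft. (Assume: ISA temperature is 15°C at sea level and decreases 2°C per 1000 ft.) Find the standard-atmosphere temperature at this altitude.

ISA temperature = 15 − 2 × (11000/1000) = 15 − 22 = -7°C.

-7°C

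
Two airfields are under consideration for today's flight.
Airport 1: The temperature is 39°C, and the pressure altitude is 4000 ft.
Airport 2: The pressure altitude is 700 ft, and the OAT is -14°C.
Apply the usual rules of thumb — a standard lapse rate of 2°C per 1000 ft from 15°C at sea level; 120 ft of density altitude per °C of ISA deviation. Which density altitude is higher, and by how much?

Airport 1 by 10452 ft

Airport 1: ISA temp = 7°C, deviation +32°C, DA = 4000 + 120 × 32 = 7840 ft.
Airport 2: ISA temp = 13.6°C, deviation -27.6°C, DA = 700 + 120 × (-27.6) = -2612 ft.
Airport 1 is higher by 7840 − (-2612) = 10452 ft.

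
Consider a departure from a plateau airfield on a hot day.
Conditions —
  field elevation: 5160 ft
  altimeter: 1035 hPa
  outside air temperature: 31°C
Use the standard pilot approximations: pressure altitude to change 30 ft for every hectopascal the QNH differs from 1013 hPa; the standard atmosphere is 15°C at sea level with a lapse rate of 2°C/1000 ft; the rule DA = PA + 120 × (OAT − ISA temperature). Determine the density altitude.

7500 ft

Pressure altitude = 5160 + (1013 − 1035) × 30 = 5160 + (-660) = 4500 ft.
ISA temperature at 4500 ft = 15 − 2 × (4500/1000) = 6°C.
ISA deviation = 31 − 6 = +25°C.
Density altitude = 4500 + 120 × (25) = 7500 ft.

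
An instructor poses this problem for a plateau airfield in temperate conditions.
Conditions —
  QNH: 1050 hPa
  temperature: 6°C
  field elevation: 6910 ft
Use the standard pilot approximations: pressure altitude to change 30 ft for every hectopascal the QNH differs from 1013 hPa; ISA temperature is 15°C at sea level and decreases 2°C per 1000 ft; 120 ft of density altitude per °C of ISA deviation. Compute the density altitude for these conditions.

6112 ft

Pressure altitude = 6910 + (1013 − 1050) × 30 = 6910 + (-1110) = 5800 ft.
ISA temperature at 5800 ft = 15 − 2 × (5800/1000) = 3.4°C.
ISA deviation = 6 − 3.4 = +2.6°C.
Density altitude = 5800 + 120 × (2.6) = 6112 ft.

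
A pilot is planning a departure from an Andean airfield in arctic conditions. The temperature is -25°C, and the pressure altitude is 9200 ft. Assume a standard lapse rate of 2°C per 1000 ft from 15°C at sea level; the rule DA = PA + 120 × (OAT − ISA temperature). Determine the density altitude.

6608 ft

ISA temperature at 9200 ft = 15 − 2 × (9200/1000) = -3.4°C.
ISA deviation = -25 − (-3.4) = -21.6°C.
Density altitude = 9200 + 120 × (-21.6) = 9200 + (-2592) = 6608 ft.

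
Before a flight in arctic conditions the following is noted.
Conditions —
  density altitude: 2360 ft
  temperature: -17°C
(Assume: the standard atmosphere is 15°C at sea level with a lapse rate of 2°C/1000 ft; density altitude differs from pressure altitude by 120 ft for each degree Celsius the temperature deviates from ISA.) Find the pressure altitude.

5000 ft

DA = PA + 120 × (OAT − (15 − 2·PA/1000)) = PA + 120·OAT − 1800 + 0.24·PA = 1.24·PA + 120·OAT − 1800.
So 1.24·PA = 2360 − 120 × (-17) + 1800 = 6200.
PA = 6200 / 1.24 = 5000 ft.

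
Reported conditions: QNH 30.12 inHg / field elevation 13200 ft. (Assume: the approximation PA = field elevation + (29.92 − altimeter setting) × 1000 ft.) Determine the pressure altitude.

13000 ft

Pressure correction = (29.92 − 30.12) × 1000 = -200 ft.
Pressure altitude = 13200 + (-200) = 13000 ft.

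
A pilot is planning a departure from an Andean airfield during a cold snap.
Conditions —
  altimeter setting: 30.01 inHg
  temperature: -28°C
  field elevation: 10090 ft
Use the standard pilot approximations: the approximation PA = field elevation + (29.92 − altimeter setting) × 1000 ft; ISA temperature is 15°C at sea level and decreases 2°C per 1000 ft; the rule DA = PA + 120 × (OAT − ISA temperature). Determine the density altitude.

Pressure altitude = 10090 + (29.92 − 30.01) × 1000 = 10090 + (-90) = 10000 ft.
ISA temperature at 10000 ft = 15 − 2 × (10000/1000) = -5°C.
ISA deviation = -28 − (-5) = -23°C.
Density altitude = 10000 + 120 × (-23) = 7240 ft.

7240 ft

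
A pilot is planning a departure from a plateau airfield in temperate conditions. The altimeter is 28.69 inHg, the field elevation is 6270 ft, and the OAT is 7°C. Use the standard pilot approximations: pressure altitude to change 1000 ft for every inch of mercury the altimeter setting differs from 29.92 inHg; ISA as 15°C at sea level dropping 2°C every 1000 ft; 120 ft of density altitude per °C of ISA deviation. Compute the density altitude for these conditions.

Pressure altitude = 6270 + (29.92 − 28.69) × 1000 = 6270 + (+1230) = 7500 ft.
ISA temperature at 7500 ft = 15 − 2 × (7500/1000) = 0°C.
ISA deviation = 7 − 0 = +7°C.
Density altitude = 7500 + 120 × (7) = 8340 ft.

8340 ft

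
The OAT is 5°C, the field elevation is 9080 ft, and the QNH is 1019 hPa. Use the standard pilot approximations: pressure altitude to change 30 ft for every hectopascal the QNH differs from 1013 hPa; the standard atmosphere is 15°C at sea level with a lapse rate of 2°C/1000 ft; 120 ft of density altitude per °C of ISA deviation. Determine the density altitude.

9836 ft

Pressure altitude = 9080 + (1013 − 1019) × 30 = 9080 + (-180) = 8900 ft.
ISA temperature at 8900 ft = 15 − 2 × (8900/1000) = -2.8°C.
ISA deviation = 5 − (-2.8) = +7.8°C.
Density altitude = 8900 + 120 × (7.8) = 9836 ft.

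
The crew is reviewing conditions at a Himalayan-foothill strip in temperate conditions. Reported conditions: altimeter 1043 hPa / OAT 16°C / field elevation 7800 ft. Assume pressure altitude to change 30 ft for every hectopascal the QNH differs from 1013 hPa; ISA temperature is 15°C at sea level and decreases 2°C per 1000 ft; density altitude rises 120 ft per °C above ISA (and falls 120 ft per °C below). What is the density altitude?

Pressure altitude = 7800 + (1013 − 1043) × 30 = 7800 + (-900) = 6900 ft.
ISA temperature at 6900 ft = 15 − 2 × (6900/1000) = 1.2°C.
ISA deviation = 16 − 1.2 = +14.8°C.
Density altitude = 6900 + 120 × (14.8) = 8676 ft.

8676 ft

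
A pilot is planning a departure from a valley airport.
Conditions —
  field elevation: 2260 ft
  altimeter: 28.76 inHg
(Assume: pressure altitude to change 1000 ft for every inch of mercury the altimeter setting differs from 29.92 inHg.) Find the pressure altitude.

3420 ft

Pressure correction = (29.92 − 28.76) × 1000 = +1160 ft.
Pressure altitude = 2260 + (+1160) = 3420 ft.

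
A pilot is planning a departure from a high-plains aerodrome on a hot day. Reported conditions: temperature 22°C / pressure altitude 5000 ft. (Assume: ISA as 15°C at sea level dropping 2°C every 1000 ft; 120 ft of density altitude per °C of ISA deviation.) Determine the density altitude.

ISA temperature at 5000 ft = 15 − 2 × (5000/1000) = 5°C.
ISA deviation = 22 − 5 = +17°C.
Density altitude = 5000 + 120 × (17) = 5000 + (+2040) = 7040 ft.

7040 ft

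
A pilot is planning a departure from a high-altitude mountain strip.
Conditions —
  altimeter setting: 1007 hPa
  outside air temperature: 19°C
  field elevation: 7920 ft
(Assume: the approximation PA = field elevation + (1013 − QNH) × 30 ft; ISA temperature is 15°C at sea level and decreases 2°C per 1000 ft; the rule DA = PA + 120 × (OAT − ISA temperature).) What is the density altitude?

Pressure altitude = 7920 + (1013 − 1007) × 30 = 7920 + (+180) = 8100 ft.
ISA temperature at 8100 ft = 15 − 2 × (8100/1000) = -1.2°C.
ISA deviation = 19 − (-1.2) = +20.2°C.
Density altitude = 8100 + 120 × (20.2) = 10524 ft.

10524 ft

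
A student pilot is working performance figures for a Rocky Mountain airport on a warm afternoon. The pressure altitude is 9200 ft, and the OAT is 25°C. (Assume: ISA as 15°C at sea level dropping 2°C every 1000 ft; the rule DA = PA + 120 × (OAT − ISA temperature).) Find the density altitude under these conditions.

12608 ft

ISA temperature at 9200 ft = 15 − 2 × (9200/1000) = -3.4°C.
ISA deviation = 25 − (-3.4) = +28.4°C.
Density altitude = 9200 + 120 × (28.4) = 9200 + (+3408) = 12608 ft.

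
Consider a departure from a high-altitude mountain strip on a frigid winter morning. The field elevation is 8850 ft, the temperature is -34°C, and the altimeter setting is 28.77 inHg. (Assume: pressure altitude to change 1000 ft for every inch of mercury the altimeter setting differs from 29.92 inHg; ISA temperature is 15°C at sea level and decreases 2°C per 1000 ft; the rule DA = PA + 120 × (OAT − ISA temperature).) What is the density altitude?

6520 ft

Pressure altitude = 8850 + (29.92 − 28.77) × 1000 = 8850 + (+1150) = 10000 ft.
ISA temperature at 10000 ft = 15 − 2 × (10000/1000) = -5°C.
ISA deviation = -34 − (-5) = -29°C.
Density altitude = 10000 + 120 × (-29) = 6520 ft.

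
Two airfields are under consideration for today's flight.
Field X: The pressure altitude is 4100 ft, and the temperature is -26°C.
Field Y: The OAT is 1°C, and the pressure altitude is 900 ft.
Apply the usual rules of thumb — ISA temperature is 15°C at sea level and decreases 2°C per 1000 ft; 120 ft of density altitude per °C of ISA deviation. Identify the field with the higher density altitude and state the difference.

Field X: ISA temp = 6.8°C, deviation -32.8°C, DA = 4100 + 120 × (-32.8) = 164 ft.
Field Y: ISA temp = 13.2°C, deviation -12.2°C, DA = 900 + 120 × (-12.2) = -564 ft.
Field X is higher by 164 − (-564) = 728 ft.

Field X by 728 ft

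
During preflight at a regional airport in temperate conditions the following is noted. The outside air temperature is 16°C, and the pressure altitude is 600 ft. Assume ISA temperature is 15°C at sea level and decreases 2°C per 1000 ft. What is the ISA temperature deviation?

ISA+2.2°C

ISA temperature at 600 ft = 15 − 2 × (600/1000) = 13.8°C.
Deviation = OAT − ISA = 16 − 13.8 = +2.2°C.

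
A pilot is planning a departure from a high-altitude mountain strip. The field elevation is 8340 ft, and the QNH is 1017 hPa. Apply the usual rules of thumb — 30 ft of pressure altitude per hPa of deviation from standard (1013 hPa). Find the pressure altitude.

8220 ft

Pressure correction = (1013 − 1017) × 30 = -120 ft.
Pressure altitude = 8340 + (-120) = 8220 ft.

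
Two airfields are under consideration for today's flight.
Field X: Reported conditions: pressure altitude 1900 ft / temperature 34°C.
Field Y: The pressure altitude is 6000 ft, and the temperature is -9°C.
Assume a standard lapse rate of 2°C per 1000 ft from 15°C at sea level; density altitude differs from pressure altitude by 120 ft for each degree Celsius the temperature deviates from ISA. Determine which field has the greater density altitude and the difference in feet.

Field X: ISA temp = 11.2°C, deviation +22.8°C, DA = 1900 + 120 × 22.8 = 4636 ft.
Field Y: ISA temp = 3°C, deviation -12°C, DA = 6000 + 120 × (-12) = 4560 ft.
Field X is higher by 4636 − 4560 = 76 ft.

Field X by 76 ft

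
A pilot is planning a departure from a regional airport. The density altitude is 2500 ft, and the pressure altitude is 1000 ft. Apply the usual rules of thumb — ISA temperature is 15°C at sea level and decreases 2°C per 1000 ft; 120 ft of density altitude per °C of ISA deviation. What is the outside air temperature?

25.5°C

Density altitude − pressure altitude = 2500 − 1000 = +1500 ft.
At 120 ft/°C that is an ISA deviation of 1500/120 = +12.5°C.
ISA temperature at 1000 ft = 15 − 2 × (1000/1000) = 13°C.
OAT = ISA + deviation = 13 + (+12.5) = 25.5°C.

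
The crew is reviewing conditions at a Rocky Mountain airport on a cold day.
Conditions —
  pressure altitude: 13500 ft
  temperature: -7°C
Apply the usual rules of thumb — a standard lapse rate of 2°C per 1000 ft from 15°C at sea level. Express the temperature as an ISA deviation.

ISA+5°C

ISA temperature at 13500 ft = 15 − 2 × (13500/1000) = -12°C.
Deviation = OAT − ISA = -7 − (-12) = +5°C.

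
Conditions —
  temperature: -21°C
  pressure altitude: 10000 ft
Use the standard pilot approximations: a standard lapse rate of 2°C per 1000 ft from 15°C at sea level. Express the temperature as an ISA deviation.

ISA-16°C

ISA temperature at 10000 ft = 15 − 2 × (10000/1000) = -5°C.
Deviation = OAT − ISA = -21 − (-5) = -16°C.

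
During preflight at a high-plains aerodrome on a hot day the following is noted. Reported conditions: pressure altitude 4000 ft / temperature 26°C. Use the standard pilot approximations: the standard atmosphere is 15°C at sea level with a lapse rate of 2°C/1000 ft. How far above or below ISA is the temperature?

ISA+19°C

ISA temperature at 4000 ft = 15 − 2 × (4000/1000) = 7°C.
Deviation = OAT − ISA = 26 − 7 = +19°C.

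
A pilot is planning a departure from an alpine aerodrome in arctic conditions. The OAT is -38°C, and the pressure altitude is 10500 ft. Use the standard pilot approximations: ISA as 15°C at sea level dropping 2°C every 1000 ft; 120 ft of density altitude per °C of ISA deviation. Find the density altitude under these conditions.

ISA temperature at 10500 ft = 15 − 2 × (10500/1000) = -6°C.
ISA deviation = -38 − (-6) = -32°C.
Density altitude = 10500 + 120 × (-32) = 10500 + (-3840) = 6660 ft.

6660 ft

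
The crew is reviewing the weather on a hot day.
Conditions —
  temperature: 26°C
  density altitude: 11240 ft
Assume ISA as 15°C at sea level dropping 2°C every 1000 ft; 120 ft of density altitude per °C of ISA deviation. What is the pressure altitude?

DA = PA + 120 × (OAT − (15 − 2·PA/1000)) = PA + 120·OAT − 1800 + 0.24·PA = 1.24·PA + 120·OAT − 1800.
So 1.24·PA = 11240 − 120 × 26 + 1800 = 9920.
PA = 9920 / 1.24 = 8000 ft.

8000 ft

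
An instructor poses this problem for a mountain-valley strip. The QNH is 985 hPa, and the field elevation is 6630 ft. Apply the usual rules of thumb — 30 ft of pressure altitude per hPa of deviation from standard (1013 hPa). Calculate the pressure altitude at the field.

Pressure correction = (1013 − 985) × 30 = +840 ft.
Pressure altitude = 6630 + (+840) = 7470 ft.

7470 ft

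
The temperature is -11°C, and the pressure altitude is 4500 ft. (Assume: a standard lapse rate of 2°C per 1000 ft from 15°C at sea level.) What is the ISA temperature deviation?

ISA-17°C

ISA temperature at 4500 ft = 15 − 2 × (4500/1000) = 6°C.
Deviation = OAT − ISA = -11 − 6 = -17°C.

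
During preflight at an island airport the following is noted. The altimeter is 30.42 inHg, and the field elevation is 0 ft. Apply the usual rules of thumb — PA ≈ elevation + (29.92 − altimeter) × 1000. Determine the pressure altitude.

Pressure correction = (29.92 − 30.42) × 1000 = -500 ft.
Pressure altitude = 0 + (-500) = -500 ft.

-500 ft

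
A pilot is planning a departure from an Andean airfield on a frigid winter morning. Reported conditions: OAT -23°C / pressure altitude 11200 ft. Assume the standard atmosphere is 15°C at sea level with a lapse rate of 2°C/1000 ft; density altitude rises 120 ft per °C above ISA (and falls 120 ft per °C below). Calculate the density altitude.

ISA temperature at 11200 ft = 15 − 2 × (11200/1000) = -7.4°C.
ISA deviation = -23 − (-7.4) = -15.6°C.
Density altitude = 11200 + 120 × (-15.6) = 11200 + (-1872) = 9328 ft.

9328 ft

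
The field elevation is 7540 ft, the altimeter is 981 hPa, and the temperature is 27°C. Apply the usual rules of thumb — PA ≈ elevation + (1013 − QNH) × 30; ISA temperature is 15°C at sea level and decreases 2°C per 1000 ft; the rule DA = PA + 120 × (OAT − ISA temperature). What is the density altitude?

Pressure altitude = 7540 + (1013 − 981) × 30 = 7540 + (+960) = 8500 ft.
ISA temperature at 8500 ft = 15 − 2 × (8500/1000) = -2°C.
ISA deviation = 27 − (-2) = +29°C.
Density altitude = 8500 + 120 × (29) = 11980 ft.

11980 ft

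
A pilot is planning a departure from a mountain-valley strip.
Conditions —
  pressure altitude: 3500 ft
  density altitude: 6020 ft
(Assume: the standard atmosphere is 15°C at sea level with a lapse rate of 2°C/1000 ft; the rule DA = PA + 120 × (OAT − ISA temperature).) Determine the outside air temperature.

Density altitude − pressure altitude = 6020 − 3500 = +2520 ft.
At 120 ft/°C that is an ISA deviation of 2520/120 = +21°C.
ISA temperature at 3500 ft = 15 − 2 × (3500/1000) = 8°C.
OAT = ISA + deviation = 8 + (+21) = 29°C.

29°C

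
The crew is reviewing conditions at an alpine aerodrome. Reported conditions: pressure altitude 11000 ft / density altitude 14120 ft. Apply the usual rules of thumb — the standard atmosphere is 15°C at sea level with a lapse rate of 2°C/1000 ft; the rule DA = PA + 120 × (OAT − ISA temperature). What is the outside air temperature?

Density altitude − pressure altitude = 14120 − 11000 = +3120 ft.
At 120 ft/°C that is an ISA deviation of 3120/120 = +26°C.
ISA temperature at 11000 ft = 15 − 2 × (11000/1000) = -7°C.
OAT = ISA + deviation = -7 + (+26) = 19°C.

19°C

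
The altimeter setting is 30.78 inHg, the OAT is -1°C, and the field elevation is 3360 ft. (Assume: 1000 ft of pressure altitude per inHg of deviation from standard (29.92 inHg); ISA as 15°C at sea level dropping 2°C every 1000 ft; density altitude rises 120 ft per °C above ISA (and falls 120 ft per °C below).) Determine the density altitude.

Pressure altitude = 3360 + (29.92 − 30.78) × 1000 = 3360 + (-860) = 2500 ft.
ISA temperature at 2500 ft = 15 − 2 × (2500/1000) = 10°C.
ISA deviation = -1 − 10 = -11°C.
Density altitude = 2500 + 120 × (-11) = 1180 ft.

1180 ft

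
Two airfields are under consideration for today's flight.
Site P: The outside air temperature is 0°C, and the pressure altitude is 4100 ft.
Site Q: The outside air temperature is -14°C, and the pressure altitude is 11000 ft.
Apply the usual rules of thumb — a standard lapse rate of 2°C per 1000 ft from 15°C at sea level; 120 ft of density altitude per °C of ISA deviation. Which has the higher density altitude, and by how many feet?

Site Q by 6876 ft

Site P: ISA temp = 6.8°C, deviation -6.8°C, DA = 4100 + 120 × (-6.8) = 3284 ft.
Site Q: ISA temp = -7°C, deviation -7°C, DA = 11000 + 120 × (-7) = 10160 ft.
Site Q is higher by 10160 − 3284 = 6876 ft.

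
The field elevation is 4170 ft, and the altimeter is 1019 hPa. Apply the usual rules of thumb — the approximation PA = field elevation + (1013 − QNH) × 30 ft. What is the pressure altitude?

Pressure correction = (1013 − 1019) × 30 = -180 ft.
Pressure altitude = 4170 + (-180) = 3990 ft.

3990 ft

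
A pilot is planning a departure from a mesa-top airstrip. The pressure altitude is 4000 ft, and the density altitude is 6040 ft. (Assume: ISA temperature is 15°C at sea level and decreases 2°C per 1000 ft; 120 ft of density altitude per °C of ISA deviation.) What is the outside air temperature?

Density altitude − pressure altitude = 6040 − 4000 = +2040 ft.
At 120 ft/°C that is an ISA deviation of 2040/120 = +17°C.
ISA temperature at 4000 ft = 15 − 2 × (4000/1000) = 7°C.
OAT = ISA + deviation = 7 + (+17) = 24°C.

24°C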